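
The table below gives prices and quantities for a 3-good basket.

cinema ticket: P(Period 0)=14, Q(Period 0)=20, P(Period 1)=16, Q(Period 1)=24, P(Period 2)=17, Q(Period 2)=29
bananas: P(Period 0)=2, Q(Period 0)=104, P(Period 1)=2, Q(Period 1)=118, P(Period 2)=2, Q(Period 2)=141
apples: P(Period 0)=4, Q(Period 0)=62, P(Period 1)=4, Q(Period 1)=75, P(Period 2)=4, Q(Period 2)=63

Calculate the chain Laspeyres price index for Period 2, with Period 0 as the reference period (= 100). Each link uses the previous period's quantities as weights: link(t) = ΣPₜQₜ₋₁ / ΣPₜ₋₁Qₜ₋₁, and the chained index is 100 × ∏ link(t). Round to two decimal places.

Link Period 0→Period 1:
ΣP(Period 1)Q(Period 0) = 16×20 + 2×104 + 4×62 = 320 + 208 + 248 = 776
ΣP(Period 0)Q(Period 0) = 14×20 + 2×104 + 4×62 = 280 + 208 + 248 = 736
link = 776/736 = 1.054348
Link Period 1→Period 2:
ΣP(Period 2)Q(Period 1) = 17×24 + 2×118 + 4×75 = 408 + 236 + 300 = 944
ΣP(Period 1)Q(Period 1) = 16×24 + 2×118 + 4×75 = 384 + 236 + 300 = 920
link = 944/920 = 1.026087
Chained index = 100 × 1.054348 × 1.026087 = 108.1853

108.19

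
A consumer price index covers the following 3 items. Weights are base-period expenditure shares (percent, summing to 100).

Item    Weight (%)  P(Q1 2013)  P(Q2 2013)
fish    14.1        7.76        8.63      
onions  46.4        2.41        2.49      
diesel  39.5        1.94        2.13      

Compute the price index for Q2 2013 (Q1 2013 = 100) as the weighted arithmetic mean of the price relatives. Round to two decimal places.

fish: 14.1 × (8.63/7.76) = 14.1 × 1.112113 = 15.6808
onions: 46.4 × (2.49/2.41) = 46.4 × 1.033195 = 47.9402
diesel: 39.5 × (2.13/1.94) = 39.5 × 1.097938 = 43.3686
Index = Σ wᵢ·(p₁ᵢ/p₀ᵢ) = 15.6808 + 47.9402 + 43.3686 = 106.9896

106.99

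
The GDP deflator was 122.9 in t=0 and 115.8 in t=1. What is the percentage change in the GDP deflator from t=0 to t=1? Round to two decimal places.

-5.78%

Change = (115.8 − 122.9) / 122.9 × 100
       = -7.1 / 122.9 × 100 = -5.7771%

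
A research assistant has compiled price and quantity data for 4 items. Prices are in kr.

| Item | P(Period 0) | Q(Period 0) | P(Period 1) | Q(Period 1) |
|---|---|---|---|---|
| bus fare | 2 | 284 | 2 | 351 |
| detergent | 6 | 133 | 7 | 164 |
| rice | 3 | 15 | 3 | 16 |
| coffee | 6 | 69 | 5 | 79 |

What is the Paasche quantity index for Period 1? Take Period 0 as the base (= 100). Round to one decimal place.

Paasche quantity index uses current-period prices as weights.
ΣP(Period 1)·Q(Period 1) = 2×351 + 7×164 + 3×16 + 5×79 = 702 + 1148 + 48 + 395 = 2293
ΣP(Period 1)·Q(Period 0) = 2×284 + 7×133 + 3×15 + 5×69 = 568 + 931 + 45 + 345 = 1889
Index = 2293 / 1889 × 100 = 121.3870

121.4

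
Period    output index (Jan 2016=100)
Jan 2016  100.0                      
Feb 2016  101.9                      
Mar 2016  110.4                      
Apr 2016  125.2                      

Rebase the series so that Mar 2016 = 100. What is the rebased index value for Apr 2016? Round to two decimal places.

Rebased(Apr 2016) = 125.2 / 110.4 × 100 = 113.4058

113.41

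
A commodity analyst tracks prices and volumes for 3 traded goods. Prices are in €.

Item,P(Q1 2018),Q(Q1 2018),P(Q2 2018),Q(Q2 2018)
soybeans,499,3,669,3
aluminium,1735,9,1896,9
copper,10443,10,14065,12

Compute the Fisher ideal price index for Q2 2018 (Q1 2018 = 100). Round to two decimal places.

Laspeyres component (base-period weights):
ΣP(Q2 2018)Q(Q1 2018) = 669×3 + 1896×9 + 14065×10 = 2007 + 17064 + 140650 = 159721
ΣP(Q1 2018)Q(Q1 2018) = 499×3 + 1735×9 + 10443×10 = 1497 + 15615 + 104430 = 121542
L = 159721 / 121542 × 100 = 131.4122
Paasche component (current-period weights):
ΣP(Q2 2018)Q(Q2 2018) = 669×3 + 1896×9 + 14065×12 = 2007 + 17064 + 168780 = 187851
ΣP(Q1 2018)Q(Q2 2018) = 499×3 + 1735×9 + 10443×12 = 1497 + 15615 + 125316 = 142428
P = 187851 / 142428 × 100 = 131.8919
Fisher = √(L × P) = √(131.4122 × 131.8919) = 131.6518

131.65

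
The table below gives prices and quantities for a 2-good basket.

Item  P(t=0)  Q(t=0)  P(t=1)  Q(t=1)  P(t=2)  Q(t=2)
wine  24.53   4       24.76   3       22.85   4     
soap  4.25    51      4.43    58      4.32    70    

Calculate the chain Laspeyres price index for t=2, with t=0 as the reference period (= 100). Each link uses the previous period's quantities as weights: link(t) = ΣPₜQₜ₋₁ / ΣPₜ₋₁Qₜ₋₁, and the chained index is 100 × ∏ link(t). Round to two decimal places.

99.43

Link t=0→t=1:
ΣP(t=1)Q(t=0) = 24.76×4 + 4.43×51 = 99.04 + 225.93 = 324.97
ΣP(t=0)Q(t=0) = 24.53×4 + 4.25×51 = 98.12 + 216.75 = 314.87
link = 324.97/314.87 = 1.032077
Link t=1→t=2:
ΣP(t=2)Q(t=1) = 22.85×3 + 4.32×58 = 68.55 + 250.56 = 319.11
ΣP(t=1)Q(t=1) = 24.76×3 + 4.43×58 = 74.28 + 256.94 = 331.22
link = 319.11/331.22 = 0.963438
Chained index = 100 × 1.032077 × 0.963438 = 99.4342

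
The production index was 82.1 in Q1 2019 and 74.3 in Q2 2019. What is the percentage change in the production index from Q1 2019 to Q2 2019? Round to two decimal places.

-9.50%

Change = (74.3 − 82.1) / 82.1 × 100
       = -7.8 / 82.1 × 100 = -9.5006%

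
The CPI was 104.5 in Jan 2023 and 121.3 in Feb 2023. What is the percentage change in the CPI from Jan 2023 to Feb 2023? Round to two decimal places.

Change = (121.3 − 104.5) / 104.5 × 100
       = 16.8 / 104.5 × 100 = 16.0766%

16.08%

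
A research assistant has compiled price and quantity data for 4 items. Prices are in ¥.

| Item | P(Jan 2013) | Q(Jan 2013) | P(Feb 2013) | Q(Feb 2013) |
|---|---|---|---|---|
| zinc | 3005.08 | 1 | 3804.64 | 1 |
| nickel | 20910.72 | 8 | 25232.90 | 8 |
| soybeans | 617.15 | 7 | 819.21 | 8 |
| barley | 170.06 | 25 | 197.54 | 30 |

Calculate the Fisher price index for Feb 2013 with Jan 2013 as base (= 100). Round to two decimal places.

Laspeyres component (base-period weights):
ΣP(Feb 2013)Q(Jan 2013) = 3804.64×1 + 25232.90×8 + 819.21×7 + 197.54×25 = 3804.64 + 201863.2 + 5734.47 + 4938.5 = 216340.81
ΣP(Jan 2013)Q(Jan 2013) = 3005.08×1 + 20910.72×8 + 617.15×7 + 170.06×25 = 3005.08 + 167285.76 + 4320.05 + 4251.5 = 178862.39
L = 216340.81 / 178862.39 × 100 = 120.9538
Paasche component (current-period weights):
ΣP(Feb 2013)Q(Feb 2013) = 3804.64×1 + 25232.90×8 + 819.21×8 + 197.54×30 = 3804.64 + 201863.2 + 6553.68 + 5926.2 = 218147.72
ΣP(Jan 2013)Q(Feb 2013) = 3005.08×1 + 20910.72×8 + 617.15×8 + 170.06×30 = 3005.08 + 167285.76 + 4937.2 + 5101.8 = 180329.84
P = 218147.72 / 180329.84 × 100 = 120.9715
Fisher = √(L × P) = √(120.9538 × 120.9715) = 120.9626

120.96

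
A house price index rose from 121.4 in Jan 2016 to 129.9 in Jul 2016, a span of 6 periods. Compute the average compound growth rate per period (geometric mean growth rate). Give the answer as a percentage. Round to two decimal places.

Growth factor = (129.9/121.4)^(1/6) = (1.070016)^(1/6) = 1.011343
Growth rate = 1.011343 − 1 = 0.011343 = 1.1343%

1.13%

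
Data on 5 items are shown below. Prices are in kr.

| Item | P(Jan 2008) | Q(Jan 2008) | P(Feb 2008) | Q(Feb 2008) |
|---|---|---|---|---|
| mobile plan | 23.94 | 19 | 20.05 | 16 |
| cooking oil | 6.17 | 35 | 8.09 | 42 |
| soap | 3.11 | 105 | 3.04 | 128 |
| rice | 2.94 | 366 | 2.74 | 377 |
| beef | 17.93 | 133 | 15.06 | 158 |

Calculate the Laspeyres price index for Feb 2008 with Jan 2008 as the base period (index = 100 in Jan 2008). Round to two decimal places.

89.48

Laspeyres price index uses base-period quantities as weights.
ΣP(Feb 2008)·Q(Jan 2008) = 20.05×19 + 8.09×35 + 3.04×105 + 2.74×366 + 15.06×133 = 380.95 + 283.15 + 319.2 + 1002.84 + 2002.98 = 3989.12
ΣP(Jan 2008)·Q(Jan 2008) = 23.94×19 + 6.17×35 + 3.11×105 + 2.94×366 + 17.93×133 = 454.86 + 215.95 + 326.55 + 1076.04 + 2384.69 = 4458.09
Index = 3989.12 / 4458.09 × 100 = 89.4805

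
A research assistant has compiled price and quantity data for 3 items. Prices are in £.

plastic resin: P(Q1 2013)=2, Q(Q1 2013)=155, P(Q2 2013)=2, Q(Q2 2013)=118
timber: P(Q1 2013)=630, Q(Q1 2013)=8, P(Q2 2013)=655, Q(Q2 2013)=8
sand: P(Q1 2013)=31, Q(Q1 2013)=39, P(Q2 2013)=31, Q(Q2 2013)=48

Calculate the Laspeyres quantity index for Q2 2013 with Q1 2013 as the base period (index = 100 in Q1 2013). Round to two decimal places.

Laspeyres quantity index uses base-period prices as weights.
ΣP(Q1 2013)·Q(Q2 2013) = 2×118 + 630×8 + 31×48 = 236 + 5040 + 1488 = 6764
ΣP(Q1 2013)·Q(Q1 2013) = 2×155 + 630×8 + 31×39 = 310 + 5040 + 1209 = 6559
Index = 6764 / 6559 × 100 = 103.1255

103.13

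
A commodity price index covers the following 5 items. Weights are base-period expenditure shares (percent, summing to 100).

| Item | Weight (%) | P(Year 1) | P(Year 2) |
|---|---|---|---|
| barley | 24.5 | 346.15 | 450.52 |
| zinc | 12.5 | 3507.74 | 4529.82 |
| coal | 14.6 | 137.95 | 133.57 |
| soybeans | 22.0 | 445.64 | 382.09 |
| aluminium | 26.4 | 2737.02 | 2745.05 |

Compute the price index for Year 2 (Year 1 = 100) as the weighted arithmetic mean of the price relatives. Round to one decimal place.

107.5

barley: 24.5 × (450.52/346.15) = 24.5 × 1.301517 = 31.8872
zinc: 12.5 × (4529.82/3507.74) = 12.5 × 1.291378 = 16.1422
coal: 14.6 × (133.57/137.95) = 14.6 × 0.968249 = 14.1364
soybeans: 22.0 × (382.09/445.64) = 22.0 × 0.857396 = 18.8627
aluminium: 26.4 × (2745.05/2737.02) = 26.4 × 1.002934 = 26.4775
Index = Σ wᵢ·(p₁ᵢ/p₀ᵢ) = 31.8872 + 16.1422 + 14.1364 + 18.8627 + 26.4775 = 107.5060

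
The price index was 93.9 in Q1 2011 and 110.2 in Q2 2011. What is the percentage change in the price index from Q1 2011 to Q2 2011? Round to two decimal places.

17.36%

Change = (110.2 − 93.9) / 93.9 × 100
       = 16.3 / 93.9 × 100 = 17.3589%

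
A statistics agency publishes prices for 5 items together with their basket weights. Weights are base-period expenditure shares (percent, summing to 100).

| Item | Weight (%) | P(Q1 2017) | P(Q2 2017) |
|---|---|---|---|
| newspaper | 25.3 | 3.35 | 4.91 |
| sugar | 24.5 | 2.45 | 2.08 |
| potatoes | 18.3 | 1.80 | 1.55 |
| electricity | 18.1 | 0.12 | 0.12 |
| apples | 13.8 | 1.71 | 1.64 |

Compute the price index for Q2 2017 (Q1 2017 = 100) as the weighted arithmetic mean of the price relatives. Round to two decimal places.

newspaper: 25.3 × (4.91/3.35) = 25.3 × 1.465672 = 37.0815
sugar: 24.5 × (2.08/2.45) = 24.5 × 0.848980 = 20.8000
potatoes: 18.3 × (1.55/1.80) = 18.3 × 0.861111 = 15.7583
electricity: 18.1 × (0.12/0.12) = 18.1 × 1.000000 = 18.1000
apples: 13.8 × (1.64/1.71) = 13.8 × 0.959064 = 13.2351
Index = Σ wᵢ·(p₁ᵢ/p₀ᵢ) = 37.0815 + 20.8000 + 15.7583 + 18.1000 + 13.2351 = 104.9749

104.97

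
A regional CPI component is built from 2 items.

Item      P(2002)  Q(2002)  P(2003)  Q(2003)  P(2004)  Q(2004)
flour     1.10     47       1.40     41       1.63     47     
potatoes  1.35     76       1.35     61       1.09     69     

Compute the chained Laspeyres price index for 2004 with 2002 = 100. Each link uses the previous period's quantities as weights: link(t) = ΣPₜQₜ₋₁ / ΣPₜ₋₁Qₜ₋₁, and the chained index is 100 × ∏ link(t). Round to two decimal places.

Link 2002→2003:
ΣP(2003)Q(2002) = 1.40×47 + 1.35×76 = 65.8 + 102.6 = 168.4
ΣP(2002)Q(2002) = 1.10×47 + 1.35×76 = 51.7 + 102.6 = 154.3
link = 168.4/154.3 = 1.091380
Link 2003→2004:
ΣP(2004)Q(2003) = 1.63×41 + 1.09×61 = 66.83 + 66.49 = 133.32
ΣP(2003)Q(2003) = 1.40×41 + 1.35×61 = 57.4 + 82.35 = 139.75
link = 133.32/139.75 = 0.953989
Chained index = 100 × 1.091380 × 0.953989 = 104.1165

104.12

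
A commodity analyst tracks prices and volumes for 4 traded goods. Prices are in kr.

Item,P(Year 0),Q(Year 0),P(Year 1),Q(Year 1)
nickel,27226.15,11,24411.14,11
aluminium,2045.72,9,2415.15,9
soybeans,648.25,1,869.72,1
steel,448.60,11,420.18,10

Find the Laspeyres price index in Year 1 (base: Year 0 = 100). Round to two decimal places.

91.43

Laspeyres price index uses base-period quantities as weights.
ΣP(Year 1)·Q(Year 0) = 24411.14×11 + 2415.15×9 + 869.72×1 + 420.18×11 = 268522.54 + 21736.35 + 869.72 + 4621.98 = 295750.59
ΣP(Year 0)·Q(Year 0) = 27226.15×11 + 2045.72×9 + 648.25×1 + 448.60×11 = 299487.65 + 18411.48 + 648.25 + 4934.6 = 323481.98
Index = 295750.59 / 323481.98 × 100 = 91.4272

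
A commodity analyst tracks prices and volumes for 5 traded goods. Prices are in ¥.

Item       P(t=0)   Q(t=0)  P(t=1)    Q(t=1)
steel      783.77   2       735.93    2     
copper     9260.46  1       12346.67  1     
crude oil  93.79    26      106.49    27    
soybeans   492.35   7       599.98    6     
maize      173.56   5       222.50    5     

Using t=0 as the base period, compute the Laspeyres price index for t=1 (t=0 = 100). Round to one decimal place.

124.6

Laspeyres price index uses base-period quantities as weights.
ΣP(t=1)·Q(t=0) = 735.93×2 + 12346.67×1 + 106.49×26 + 599.98×7 + 222.50×5 = 1471.86 + 12346.67 + 2768.74 + 4199.86 + 1112.5 = 21899.63
ΣP(t=0)·Q(t=0) = 783.77×2 + 9260.46×1 + 93.79×26 + 492.35×7 + 173.56×5 = 1567.54 + 9260.46 + 2438.54 + 3446.45 + 867.8 = 17580.79
Index = 21899.63 / 17580.79 × 100 = 124.5657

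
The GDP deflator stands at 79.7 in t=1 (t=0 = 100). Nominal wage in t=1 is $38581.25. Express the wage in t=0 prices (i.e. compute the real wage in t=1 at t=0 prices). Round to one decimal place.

48408.1

Real = Nominal ÷ (Index/100) = 38581.25 ÷ (79.7/100)
     = 38581.25 ÷ 0.797 = 48408.0928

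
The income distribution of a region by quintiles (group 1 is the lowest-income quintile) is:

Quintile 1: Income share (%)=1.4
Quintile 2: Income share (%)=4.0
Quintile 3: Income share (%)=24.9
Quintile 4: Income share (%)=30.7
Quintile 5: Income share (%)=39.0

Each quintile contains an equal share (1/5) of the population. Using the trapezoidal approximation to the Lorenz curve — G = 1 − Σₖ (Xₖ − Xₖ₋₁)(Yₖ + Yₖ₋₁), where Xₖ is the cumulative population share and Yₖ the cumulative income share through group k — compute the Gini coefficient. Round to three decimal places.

0.408

Cumulative income shares Yₖ: 0.0140, 0.0540, 0.3030, 0.6100, 1.0000
Σ (Xₖ−Xₖ₋₁)(Yₖ+Yₖ₋₁) = (1/5)(0.0140+0.0000) + (1/5)(0.0540+0.0140) + (1/5)(0.3030+0.0540) + (1/5)(0.6100+0.3030) + (1/5)(1.0000+0.6100)
  = 0.0028 + 0.0136 + 0.0714 + 0.1826 + 0.3220 = 0.5924
G = 1 − 0.5924 = 0.4076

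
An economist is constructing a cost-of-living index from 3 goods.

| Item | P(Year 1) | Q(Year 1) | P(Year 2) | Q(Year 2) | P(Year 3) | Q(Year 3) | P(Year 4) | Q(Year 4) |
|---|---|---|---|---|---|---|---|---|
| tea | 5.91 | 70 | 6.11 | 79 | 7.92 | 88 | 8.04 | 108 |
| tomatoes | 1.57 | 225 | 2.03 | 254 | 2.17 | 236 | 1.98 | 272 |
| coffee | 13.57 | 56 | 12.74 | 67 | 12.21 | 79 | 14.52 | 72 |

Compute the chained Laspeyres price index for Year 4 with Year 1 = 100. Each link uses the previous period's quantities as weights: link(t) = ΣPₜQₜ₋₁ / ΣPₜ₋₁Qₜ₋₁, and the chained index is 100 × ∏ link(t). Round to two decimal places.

Link Year 1→Year 2:
ΣP(Year 2)Q(Year 1) = 6.11×70 + 2.03×225 + 12.74×56 = 427.7 + 456.75 + 713.44 = 1597.89
ΣP(Year 1)Q(Year 1) = 5.91×70 + 1.57×225 + 13.57×56 = 413.7 + 353.25 + 759.92 = 1526.87
link = 1597.89/1526.87 = 1.046513
Link Year 2→Year 3:
ΣP(Year 3)Q(Year 2) = 7.92×79 + 2.17×254 + 12.21×67 = 625.68 + 551.18 + 818.07 = 1994.93
ΣP(Year 2)Q(Year 2) = 6.11×79 + 2.03×254 + 12.74×67 = 482.69 + 515.62 + 853.58 = 1851.89
link = 1994.93/1851.89 = 1.077240
Link Year 3→Year 4:
ΣP(Year 4)Q(Year 3) = 8.04×88 + 1.98×236 + 14.52×79 = 707.52 + 467.28 + 1147.08 = 2321.88
ΣP(Year 3)Q(Year 3) = 7.92×88 + 2.17×236 + 12.21×79 = 696.96 + 512.12 + 964.59 = 2173.67
link = 2321.88/2173.67 = 1.068184
Chained index = 100 × 1.046513 × 1.077240 × 1.068184 = 120.4213

120.42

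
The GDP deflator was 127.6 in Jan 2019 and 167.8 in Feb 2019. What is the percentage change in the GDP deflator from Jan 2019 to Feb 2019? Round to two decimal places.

Change = (167.8 − 127.6) / 127.6 × 100
       = 40.2 / 127.6 × 100 = 31.5047%

31.50%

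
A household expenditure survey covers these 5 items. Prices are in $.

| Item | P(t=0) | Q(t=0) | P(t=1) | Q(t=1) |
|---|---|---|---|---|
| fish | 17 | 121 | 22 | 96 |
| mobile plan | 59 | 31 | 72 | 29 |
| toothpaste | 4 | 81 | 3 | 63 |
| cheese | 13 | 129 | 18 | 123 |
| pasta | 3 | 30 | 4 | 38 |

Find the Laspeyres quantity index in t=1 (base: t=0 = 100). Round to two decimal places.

Laspeyres quantity index uses base-period prices as weights.
ΣP(t=0)·Q(t=1) = 17×96 + 59×29 + 4×63 + 13×123 + 3×38 = 1632 + 1711 + 252 + 1599 + 114 = 5308
ΣP(t=0)·Q(t=0) = 17×121 + 59×31 + 4×81 + 13×129 + 3×30 = 2057 + 1829 + 324 + 1677 + 90 = 5977
Index = 5308 / 5977 × 100 = 88.8071

88.81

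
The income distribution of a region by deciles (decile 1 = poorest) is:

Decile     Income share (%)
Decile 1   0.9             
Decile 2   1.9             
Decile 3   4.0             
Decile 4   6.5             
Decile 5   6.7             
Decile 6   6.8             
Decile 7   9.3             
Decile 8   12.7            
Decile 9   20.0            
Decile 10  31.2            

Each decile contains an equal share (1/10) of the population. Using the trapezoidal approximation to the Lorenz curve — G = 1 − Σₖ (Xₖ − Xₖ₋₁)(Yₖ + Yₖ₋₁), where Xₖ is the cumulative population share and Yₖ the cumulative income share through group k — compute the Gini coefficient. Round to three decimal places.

0.451

Cumulative income shares Yₖ: 0.0090, 0.0280, 0.0680, 0.1330, 0.2000, 0.2680, 0.3610, 0.4880, 0.6880, 1.0000
Σ (Xₖ−Xₖ₋₁)(Yₖ+Yₖ₋₁) = (1/10)(0.0090+0.0000) + (1/10)(0.0280+0.0090) + (1/10)(0.0680+0.0280) + (1/10)(0.1330+0.0680) + (1/10)(0.2000+0.1330) + (1/10)(0.2680+0.2000) + (1/10)(0.3610+0.2680) + (1/10)(0.4880+0.3610) + (1/10)(0.6880+0.4880) + (1/10)(1.0000+0.6880)
  = 0.0009 + 0.0037 + 0.0096 + 0.0201 + 0.0333 + 0.0468 + 0.0629 + 0.0849 + 0.1176 + 0.1688 = 0.5486
G = 1 − 0.5486 = 0.4514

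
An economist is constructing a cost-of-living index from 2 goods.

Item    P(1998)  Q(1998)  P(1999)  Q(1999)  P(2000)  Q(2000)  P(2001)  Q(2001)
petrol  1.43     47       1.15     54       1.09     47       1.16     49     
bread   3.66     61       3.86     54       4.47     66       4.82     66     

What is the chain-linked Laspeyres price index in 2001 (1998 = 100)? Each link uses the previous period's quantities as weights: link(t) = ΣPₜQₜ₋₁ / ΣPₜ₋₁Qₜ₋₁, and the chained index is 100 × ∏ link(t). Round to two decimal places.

Link 1998→1999:
ΣP(1999)Q(1998) = 1.15×47 + 3.86×61 = 54.05 + 235.46 = 289.51
ΣP(1998)Q(1998) = 1.43×47 + 3.66×61 = 67.21 + 223.26 = 290.47
link = 289.51/290.47 = 0.996695
Link 1999→2000:
ΣP(2000)Q(1999) = 1.09×54 + 4.47×54 = 58.86 + 241.38 = 300.24
ΣP(1999)Q(1999) = 1.15×54 + 3.86×54 = 62.1 + 208.44 = 270.54
link = 300.24/270.54 = 1.109780
Link 2000→2001:
ΣP(2001)Q(2000) = 1.16×47 + 4.82×66 = 54.52 + 318.12 = 372.64
ΣP(2000)Q(2000) = 1.09×47 + 4.47×66 = 51.23 + 295.02 = 346.25
link = 372.64/346.25 = 1.076217
Chained index = 100 × 0.996695 × 1.109780 × 1.076217 = 119.0417

119.04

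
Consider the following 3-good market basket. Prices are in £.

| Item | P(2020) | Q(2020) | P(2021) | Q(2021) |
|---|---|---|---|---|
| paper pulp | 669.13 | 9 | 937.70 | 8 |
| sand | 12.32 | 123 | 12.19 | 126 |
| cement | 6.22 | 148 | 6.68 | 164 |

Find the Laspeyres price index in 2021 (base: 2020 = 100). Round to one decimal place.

129.2

Laspeyres price index uses base-period quantities as weights.
ΣP(2021)·Q(2020) = 937.70×9 + 12.19×123 + 6.68×148 = 8439.3 + 1499.37 + 988.64 = 10927.31
ΣP(2020)·Q(2020) = 669.13×9 + 12.32×123 + 6.22×148 = 6022.17 + 1515.36 + 920.56 = 8458.09
Index = 10927.31 / 8458.09 × 100 = 129.1936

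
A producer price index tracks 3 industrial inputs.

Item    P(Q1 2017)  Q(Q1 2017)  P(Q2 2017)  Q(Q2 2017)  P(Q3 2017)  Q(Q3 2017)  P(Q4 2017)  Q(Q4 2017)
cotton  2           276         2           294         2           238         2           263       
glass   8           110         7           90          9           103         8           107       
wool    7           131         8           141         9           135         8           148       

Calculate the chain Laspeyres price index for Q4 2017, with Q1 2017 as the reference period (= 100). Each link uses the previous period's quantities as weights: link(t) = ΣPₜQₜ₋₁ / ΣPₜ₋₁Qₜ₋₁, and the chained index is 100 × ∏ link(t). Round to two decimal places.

104.27

Link Q1 2017→Q2 2017:
ΣP(Q2 2017)Q(Q1 2017) = 2×276 + 7×110 + 8×131 = 552 + 770 + 1048 = 2370
ΣP(Q1 2017)Q(Q1 2017) = 2×276 + 8×110 + 7×131 = 552 + 880 + 917 = 2349
link = 2370/2349 = 1.008940
Link Q2 2017→Q3 2017:
ΣP(Q3 2017)Q(Q2 2017) = 2×294 + 9×90 + 9×141 = 588 + 810 + 1269 = 2667
ΣP(Q2 2017)Q(Q2 2017) = 2×294 + 7×90 + 8×141 = 588 + 630 + 1128 = 2346
link = 2667/2346 = 1.136829
Link Q3 2017→Q4 2017:
ΣP(Q4 2017)Q(Q3 2017) = 2×238 + 8×103 + 8×135 = 476 + 824 + 1080 = 2380
ΣP(Q3 2017)Q(Q3 2017) = 2×238 + 9×103 + 9×135 = 476 + 927 + 1215 = 2618
link = 2380/2618 = 0.909091
Chained index = 100 × 1.008940 × 1.136829 × 0.909091 = 104.2720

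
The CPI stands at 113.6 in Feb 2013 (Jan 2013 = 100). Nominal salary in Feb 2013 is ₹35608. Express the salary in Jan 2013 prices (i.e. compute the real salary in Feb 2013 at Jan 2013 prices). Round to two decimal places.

Real = Nominal ÷ (Index/100) = 35608 ÷ (113.6/100)
     = 35608 ÷ 1.136 = 31345.0704

31345.07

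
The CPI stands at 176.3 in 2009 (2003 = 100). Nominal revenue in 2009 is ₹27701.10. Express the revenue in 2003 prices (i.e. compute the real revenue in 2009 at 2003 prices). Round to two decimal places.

15712.48

Real = Nominal ÷ (Index/100) = 27701.10 ÷ (176.3/100)
     = 27701.10 ÷ 1.763 = 15712.4787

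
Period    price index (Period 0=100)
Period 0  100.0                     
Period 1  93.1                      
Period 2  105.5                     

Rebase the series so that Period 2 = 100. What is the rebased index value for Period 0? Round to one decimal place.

94.8

Rebased(Period 0) = 100.0 / 105.5 × 100 = 94.7867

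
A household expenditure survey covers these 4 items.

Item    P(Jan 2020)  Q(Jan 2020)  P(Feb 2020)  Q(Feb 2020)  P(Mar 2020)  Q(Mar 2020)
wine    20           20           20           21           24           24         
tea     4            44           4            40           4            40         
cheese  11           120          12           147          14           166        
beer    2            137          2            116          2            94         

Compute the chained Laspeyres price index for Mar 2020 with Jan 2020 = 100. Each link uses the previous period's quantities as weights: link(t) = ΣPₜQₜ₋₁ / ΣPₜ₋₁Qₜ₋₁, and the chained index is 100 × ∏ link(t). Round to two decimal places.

Link Jan 2020→Feb 2020:
ΣP(Feb 2020)Q(Jan 2020) = 20×20 + 4×44 + 12×120 + 2×137 = 400 + 176 + 1440 + 274 = 2290
ΣP(Jan 2020)Q(Jan 2020) = 20×20 + 4×44 + 11×120 + 2×137 = 400 + 176 + 1320 + 274 = 2170
link = 2290/2170 = 1.055300
Link Feb 2020→Mar 2020:
ΣP(Mar 2020)Q(Feb 2020) = 24×21 + 4×40 + 14×147 + 2×116 = 504 + 160 + 2058 + 232 = 2954
ΣP(Feb 2020)Q(Feb 2020) = 20×21 + 4×40 + 12×147 + 2×116 = 420 + 160 + 1764 + 232 = 2576
link = 2954/2576 = 1.146739
Chained index = 100 × 1.055300 × 1.146739 = 121.0153

121.02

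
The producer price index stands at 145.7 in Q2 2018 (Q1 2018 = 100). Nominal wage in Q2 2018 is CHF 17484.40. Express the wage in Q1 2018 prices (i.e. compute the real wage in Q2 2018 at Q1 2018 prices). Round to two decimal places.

Real = Nominal ÷ (Index/100) = 17484.40 ÷ (145.7/100)
     = 17484.40 ÷ 1.457 = 12000.2745

12000.27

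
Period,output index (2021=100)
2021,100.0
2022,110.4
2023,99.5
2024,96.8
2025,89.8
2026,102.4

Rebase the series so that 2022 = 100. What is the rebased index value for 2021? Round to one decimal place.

90.6

Rebased(2021) = 100.0 / 110.4 × 100 = 90.5797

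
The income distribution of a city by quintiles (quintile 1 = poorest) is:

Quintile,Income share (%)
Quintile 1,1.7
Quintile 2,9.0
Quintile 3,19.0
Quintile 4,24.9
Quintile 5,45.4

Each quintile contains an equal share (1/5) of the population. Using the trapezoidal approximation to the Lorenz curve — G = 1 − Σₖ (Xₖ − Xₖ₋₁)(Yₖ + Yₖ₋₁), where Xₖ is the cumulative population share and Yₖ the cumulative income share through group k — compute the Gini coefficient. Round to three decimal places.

0.413

Cumulative income shares Yₖ: 0.0170, 0.1070, 0.2970, 0.5460, 1.0000
Σ (Xₖ−Xₖ₋₁)(Yₖ+Yₖ₋₁) = (1/5)(0.0170+0.0000) + (1/5)(0.1070+0.0170) + (1/5)(0.2970+0.1070) + (1/5)(0.5460+0.2970) + (1/5)(1.0000+0.5460)
  = 0.0034 + 0.0248 + 0.0808 + 0.1686 + 0.3092 = 0.5868
G = 1 − 0.5868 = 0.4132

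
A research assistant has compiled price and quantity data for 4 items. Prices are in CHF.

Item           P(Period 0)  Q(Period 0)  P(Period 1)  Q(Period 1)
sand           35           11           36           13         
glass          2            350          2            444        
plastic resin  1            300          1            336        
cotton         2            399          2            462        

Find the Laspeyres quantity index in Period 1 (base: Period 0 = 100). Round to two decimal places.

Laspeyres quantity index uses base-period prices as weights.
ΣP(Period 0)·Q(Period 1) = 35×13 + 2×444 + 1×336 + 2×462 = 455 + 888 + 336 + 924 = 2603
ΣP(Period 0)·Q(Period 0) = 35×11 + 2×350 + 1×300 + 2×399 = 385 + 700 + 300 + 798 = 2183
Index = 2603 / 2183 × 100 = 119.2396

119.24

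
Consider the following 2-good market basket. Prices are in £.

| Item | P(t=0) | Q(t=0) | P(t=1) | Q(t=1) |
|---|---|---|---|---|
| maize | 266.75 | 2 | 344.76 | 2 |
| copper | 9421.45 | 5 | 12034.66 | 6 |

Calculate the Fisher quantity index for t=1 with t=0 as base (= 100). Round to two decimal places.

119.77

Laspeyres component (base-period weights):
ΣP(t=0)Q(t=1) = 266.75×2 + 9421.45×6 = 533.5 + 56528.7 = 57062.2
ΣP(t=0)Q(t=0) = 266.75×2 + 9421.45×5 = 533.5 + 47107.25 = 47640.75
L = 57062.2 / 47640.75 × 100 = 119.7760
Paasche component (current-period weights):
ΣP(t=1)Q(t=1) = 344.76×2 + 12034.66×6 = 689.52 + 72207.96 = 72897.48
ΣP(t=1)Q(t=0) = 344.76×2 + 12034.66×5 = 689.52 + 60173.3 = 60862.82
P = 72897.48 / 60862.82 × 100 = 119.7734
Fisher = √(L × P) = √(119.7760 × 119.7734) = 119.7747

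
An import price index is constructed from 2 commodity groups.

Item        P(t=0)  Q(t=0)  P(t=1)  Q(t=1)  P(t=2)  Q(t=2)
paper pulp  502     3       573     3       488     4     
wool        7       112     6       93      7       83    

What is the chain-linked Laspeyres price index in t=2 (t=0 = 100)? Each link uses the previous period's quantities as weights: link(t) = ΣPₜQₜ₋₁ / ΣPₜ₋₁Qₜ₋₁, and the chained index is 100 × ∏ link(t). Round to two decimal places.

Link t=0→t=1:
ΣP(t=1)Q(t=0) = 573×3 + 6×112 = 1719 + 672 = 2391
ΣP(t=0)Q(t=0) = 502×3 + 7×112 = 1506 + 784 = 2290
link = 2391/2290 = 1.044105
Link t=1→t=2:
ΣP(t=2)Q(t=1) = 488×3 + 7×93 = 1464 + 651 = 2115
ΣP(t=1)Q(t=1) = 573×3 + 6×93 = 1719 + 558 = 2277
link = 2115/2277 = 0.928854
Chained index = 100 × 1.044105 × 0.928854 = 96.9821

96.98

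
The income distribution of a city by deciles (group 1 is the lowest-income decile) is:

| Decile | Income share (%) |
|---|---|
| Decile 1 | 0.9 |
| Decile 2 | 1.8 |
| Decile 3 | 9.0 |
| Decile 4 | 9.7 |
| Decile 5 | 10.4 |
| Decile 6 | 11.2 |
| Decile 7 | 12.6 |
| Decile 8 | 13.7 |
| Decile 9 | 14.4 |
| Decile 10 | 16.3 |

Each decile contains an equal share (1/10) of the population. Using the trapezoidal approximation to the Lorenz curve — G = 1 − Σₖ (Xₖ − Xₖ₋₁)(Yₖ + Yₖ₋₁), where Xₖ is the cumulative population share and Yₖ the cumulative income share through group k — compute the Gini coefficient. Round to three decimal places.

Cumulative income shares Yₖ: 0.0090, 0.0270, 0.1170, 0.2140, 0.3180, 0.4300, 0.5560, 0.6930, 0.8370, 1.0000
Σ (Xₖ−Xₖ₋₁)(Yₖ+Yₖ₋₁) = (1/10)(0.0090+0.0000) + (1/10)(0.0270+0.0090) + (1/10)(0.1170+0.0270) + (1/10)(0.2140+0.1170) + (1/10)(0.3180+0.2140) + (1/10)(0.4300+0.3180) + (1/10)(0.5560+0.4300) + (1/10)(0.6930+0.5560) + (1/10)(0.8370+0.6930) + (1/10)(1.0000+0.8370)
  = 0.0009 + 0.0036 + 0.0144 + 0.0331 + 0.0532 + 0.0748 + 0.0986 + 0.1249 + 0.1530 + 0.1837 = 0.7402
G = 1 − 0.7402 = 0.2598

0.260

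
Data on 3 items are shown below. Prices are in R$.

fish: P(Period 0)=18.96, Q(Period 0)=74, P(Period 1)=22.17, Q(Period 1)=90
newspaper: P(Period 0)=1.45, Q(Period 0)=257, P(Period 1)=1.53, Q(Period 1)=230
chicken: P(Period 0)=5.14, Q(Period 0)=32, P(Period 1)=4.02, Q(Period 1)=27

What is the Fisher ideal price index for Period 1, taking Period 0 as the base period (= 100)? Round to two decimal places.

Laspeyres component (base-period weights):
ΣP(Period 1)Q(Period 0) = 22.17×74 + 1.53×257 + 4.02×32 = 1640.58 + 393.21 + 128.64 = 2162.43
ΣP(Period 0)Q(Period 0) = 18.96×74 + 1.45×257 + 5.14×32 = 1403.04 + 372.65 + 164.48 = 1940.17
L = 2162.43 / 1940.17 × 100 = 111.4557
Paasche component (current-period weights):
ΣP(Period 1)Q(Period 1) = 22.17×90 + 1.53×230 + 4.02×27 = 1995.3 + 351.9 + 108.54 = 2455.74
ΣP(Period 0)Q(Period 1) = 18.96×90 + 1.45×230 + 5.14×27 = 1706.4 + 333.5 + 138.78 = 2178.68
P = 2455.74 / 2178.68 × 100 = 112.7169
Fisher = √(L × P) = √(111.4557 × 112.7169) = 112.0845

112.08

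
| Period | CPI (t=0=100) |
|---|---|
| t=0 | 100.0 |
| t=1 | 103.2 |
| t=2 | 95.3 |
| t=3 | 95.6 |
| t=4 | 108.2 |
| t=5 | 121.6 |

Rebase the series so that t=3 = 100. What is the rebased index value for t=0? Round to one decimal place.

104.6

Rebased(t=0) = 100.0 / 95.6 × 100 = 104.6025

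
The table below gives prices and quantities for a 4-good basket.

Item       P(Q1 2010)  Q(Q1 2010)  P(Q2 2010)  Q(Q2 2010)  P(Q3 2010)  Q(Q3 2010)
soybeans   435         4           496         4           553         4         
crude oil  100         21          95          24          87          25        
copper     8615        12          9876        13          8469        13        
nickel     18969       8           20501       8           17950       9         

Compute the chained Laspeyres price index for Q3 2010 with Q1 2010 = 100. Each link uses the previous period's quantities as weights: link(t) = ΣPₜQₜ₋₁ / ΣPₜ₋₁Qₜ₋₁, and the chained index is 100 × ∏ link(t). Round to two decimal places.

Link Q1 2010→Q2 2010:
ΣP(Q2 2010)Q(Q1 2010) = 496×4 + 95×21 + 9876×12 + 20501×8 = 1984 + 1995 + 118512 + 164008 = 286499
ΣP(Q1 2010)Q(Q1 2010) = 435×4 + 100×21 + 8615×12 + 18969×8 = 1740 + 2100 + 103380 + 151752 = 258972
link = 286499/258972 = 1.106293
Link Q2 2010→Q3 2010:
ΣP(Q3 2010)Q(Q2 2010) = 553×4 + 87×24 + 8469×13 + 17950×8 = 2212 + 2088 + 110097 + 143600 = 257997
ΣP(Q2 2010)Q(Q2 2010) = 496×4 + 95×24 + 9876×13 + 20501×8 = 1984 + 2280 + 128388 + 164008 = 296660
link = 257997/296660 = 0.869672
Chained index = 100 × 1.106293 × 0.869672 = 96.2113

96.21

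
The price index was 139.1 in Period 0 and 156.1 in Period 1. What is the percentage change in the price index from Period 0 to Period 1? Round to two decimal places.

Change = (156.1 − 139.1) / 139.1 × 100
       = 17.0 / 139.1 × 100 = 12.2214%

12.22%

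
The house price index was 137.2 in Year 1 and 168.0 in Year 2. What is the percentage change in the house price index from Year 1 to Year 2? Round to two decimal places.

22.45%

Change = (168.0 − 137.2) / 137.2 × 100
       = 30.8 / 137.2 × 100 = 22.4490%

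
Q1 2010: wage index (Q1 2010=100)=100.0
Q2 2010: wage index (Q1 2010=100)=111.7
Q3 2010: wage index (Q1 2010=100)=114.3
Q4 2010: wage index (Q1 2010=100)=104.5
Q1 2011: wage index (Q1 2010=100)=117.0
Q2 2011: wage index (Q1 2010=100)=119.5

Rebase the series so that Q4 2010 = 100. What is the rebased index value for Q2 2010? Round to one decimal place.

Rebased(Q2 2010) = 111.7 / 104.5 × 100 = 106.8900

106.9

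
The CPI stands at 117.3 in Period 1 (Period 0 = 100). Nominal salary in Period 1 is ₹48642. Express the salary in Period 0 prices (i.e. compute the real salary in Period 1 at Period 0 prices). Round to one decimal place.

41468.0

Real = Nominal ÷ (Index/100) = 48642 ÷ (117.3/100)
     = 48642 ÷ 1.173 = 41468.0307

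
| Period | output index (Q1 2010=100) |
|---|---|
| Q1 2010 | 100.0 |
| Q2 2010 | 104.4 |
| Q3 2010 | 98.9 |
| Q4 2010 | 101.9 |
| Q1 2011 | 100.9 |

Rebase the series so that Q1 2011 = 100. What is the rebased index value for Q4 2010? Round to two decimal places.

100.99

Rebased(Q4 2010) = 101.9 / 100.9 × 100 = 100.9911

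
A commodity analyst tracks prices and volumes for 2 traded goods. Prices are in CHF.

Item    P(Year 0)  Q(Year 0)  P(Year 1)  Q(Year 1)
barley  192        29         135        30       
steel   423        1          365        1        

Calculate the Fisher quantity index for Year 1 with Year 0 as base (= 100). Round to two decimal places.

Laspeyres component (base-period weights):
ΣP(Year 0)Q(Year 1) = 192×30 + 423×1 = 5760 + 423 = 6183
ΣP(Year 0)Q(Year 0) = 192×29 + 423×1 = 5568 + 423 = 5991
L = 6183 / 5991 × 100 = 103.2048
Paasche component (current-period weights):
ΣP(Year 1)Q(Year 1) = 135×30 + 365×1 = 4050 + 365 = 4415
ΣP(Year 1)Q(Year 0) = 135×29 + 365×1 = 3915 + 365 = 4280
P = 4415 / 4280 × 100 = 103.1542
Fisher = √(L × P) = √(103.2048 × 103.1542) = 103.1795

103.18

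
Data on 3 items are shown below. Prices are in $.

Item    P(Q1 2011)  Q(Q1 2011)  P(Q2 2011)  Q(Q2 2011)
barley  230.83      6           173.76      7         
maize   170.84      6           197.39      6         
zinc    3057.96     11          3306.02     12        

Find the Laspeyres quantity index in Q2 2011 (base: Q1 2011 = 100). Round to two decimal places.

109.12

Laspeyres quantity index uses base-period prices as weights.
ΣP(Q1 2011)·Q(Q2 2011) = 230.83×7 + 170.84×6 + 3057.96×12 = 1615.81 + 1025.04 + 36695.52 = 39336.37
ΣP(Q1 2011)·Q(Q1 2011) = 230.83×6 + 170.84×6 + 3057.96×11 = 1384.98 + 1025.04 + 33637.56 = 36047.58
Index = 39336.37 / 36047.58 × 100 = 109.1235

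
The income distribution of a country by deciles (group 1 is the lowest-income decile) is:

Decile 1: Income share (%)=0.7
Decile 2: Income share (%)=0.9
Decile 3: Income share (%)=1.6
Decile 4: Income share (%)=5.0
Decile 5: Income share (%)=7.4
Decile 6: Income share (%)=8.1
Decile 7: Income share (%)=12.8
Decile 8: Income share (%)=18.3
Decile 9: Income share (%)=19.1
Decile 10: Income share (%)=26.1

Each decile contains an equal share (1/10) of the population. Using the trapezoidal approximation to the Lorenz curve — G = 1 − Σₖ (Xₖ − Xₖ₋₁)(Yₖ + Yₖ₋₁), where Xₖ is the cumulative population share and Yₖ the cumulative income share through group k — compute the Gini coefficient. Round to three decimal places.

0.464

Cumulative income shares Yₖ: 0.0070, 0.0160, 0.0320, 0.0820, 0.1560, 0.2370, 0.3650, 0.5480, 0.7390, 1.0000
Σ (Xₖ−Xₖ₋₁)(Yₖ+Yₖ₋₁) = (1/10)(0.0070+0.0000) + (1/10)(0.0160+0.0070) + (1/10)(0.0320+0.0160) + (1/10)(0.0820+0.0320) + (1/10)(0.1560+0.0820) + (1/10)(0.2370+0.1560) + (1/10)(0.3650+0.2370) + (1/10)(0.5480+0.3650) + (1/10)(0.7390+0.5480) + (1/10)(1.0000+0.7390)
  = 0.0007 + 0.0023 + 0.0048 + 0.0114 + 0.0238 + 0.0393 + 0.0602 + 0.0913 + 0.1287 + 0.1739 = 0.5364
G = 1 − 0.5364 = 0.4636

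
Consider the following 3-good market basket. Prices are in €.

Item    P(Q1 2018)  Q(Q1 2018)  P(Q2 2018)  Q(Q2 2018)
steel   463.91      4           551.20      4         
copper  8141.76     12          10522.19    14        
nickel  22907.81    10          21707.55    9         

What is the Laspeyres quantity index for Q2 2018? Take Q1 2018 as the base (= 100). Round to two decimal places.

97.98

Laspeyres quantity index uses base-period prices as weights.
ΣP(Q1 2018)·Q(Q2 2018) = 463.91×4 + 8141.76×14 + 22907.81×9 = 1855.64 + 113984.64 + 206170.29 = 322010.57
ΣP(Q1 2018)·Q(Q1 2018) = 463.91×4 + 8141.76×12 + 22907.81×10 = 1855.64 + 97701.12 + 229078.1 = 328634.86
Index = 322010.57 / 328634.86 × 100 = 97.9843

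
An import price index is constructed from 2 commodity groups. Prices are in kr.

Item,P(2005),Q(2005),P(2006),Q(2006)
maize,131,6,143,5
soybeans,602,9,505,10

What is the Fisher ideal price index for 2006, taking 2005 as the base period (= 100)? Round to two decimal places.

Laspeyres component (base-period weights):
ΣP(2006)Q(2005) = 143×6 + 505×9 = 858 + 4545 = 5403
ΣP(2005)Q(2005) = 131×6 + 602×9 = 786 + 5418 = 6204
L = 5403 / 6204 × 100 = 87.0890
Paasche component (current-period weights):
ΣP(2006)Q(2006) = 143×5 + 505×10 = 715 + 5050 = 5765
ΣP(2005)Q(2006) = 131×5 + 602×10 = 655 + 6020 = 6675
P = 5765 / 6675 × 100 = 86.3670
Fisher = √(L × P) = √(87.0890 × 86.3670) = 86.7273

86.73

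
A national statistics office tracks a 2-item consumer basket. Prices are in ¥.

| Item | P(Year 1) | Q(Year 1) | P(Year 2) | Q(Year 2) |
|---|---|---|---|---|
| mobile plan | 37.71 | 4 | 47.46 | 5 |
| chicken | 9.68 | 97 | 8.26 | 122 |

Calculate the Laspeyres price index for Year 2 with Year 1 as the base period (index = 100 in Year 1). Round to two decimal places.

Laspeyres price index uses base-period quantities as weights.
ΣP(Year 2)·Q(Year 1) = 47.46×4 + 8.26×97 = 189.84 + 801.22 = 991.06
ΣP(Year 1)·Q(Year 1) = 37.71×4 + 9.68×97 = 150.84 + 938.96 = 1089.8
Index = 991.06 / 1089.8 × 100 = 90.9396

90.94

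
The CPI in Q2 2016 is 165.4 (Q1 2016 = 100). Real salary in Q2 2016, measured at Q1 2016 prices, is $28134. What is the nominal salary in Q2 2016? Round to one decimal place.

46533.6

Nominal = Real × (Index/100) = 28134 × (165.4/100)
        = 28134 × 1.654 = 46533.6360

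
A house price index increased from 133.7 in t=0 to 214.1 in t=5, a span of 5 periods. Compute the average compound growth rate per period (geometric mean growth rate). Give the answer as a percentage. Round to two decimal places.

Growth factor = (214.1/133.7)^(1/5) = (1.601346)^(1/5) = 1.098745
Growth rate = 1.098745 − 1 = 0.098745 = 9.8745%

9.87%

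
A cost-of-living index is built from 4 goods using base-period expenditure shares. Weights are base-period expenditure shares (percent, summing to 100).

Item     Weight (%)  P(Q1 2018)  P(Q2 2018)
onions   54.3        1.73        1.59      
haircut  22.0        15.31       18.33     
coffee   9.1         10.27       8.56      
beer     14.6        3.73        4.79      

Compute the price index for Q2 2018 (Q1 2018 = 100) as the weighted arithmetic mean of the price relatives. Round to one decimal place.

102.6

onions: 54.3 × (1.59/1.73) = 54.3 × 0.919075 = 49.9058
haircut: 22.0 × (18.33/15.31) = 22.0 × 1.197257 = 26.3396
coffee: 9.1 × (8.56/10.27) = 9.1 × 0.833496 = 7.5848
beer: 14.6 × (4.79/3.73) = 14.6 × 1.284182 = 18.7491
Index = Σ wᵢ·(p₁ᵢ/p₀ᵢ) = 49.9058 + 26.3396 + 7.5848 + 18.7491 = 102.5793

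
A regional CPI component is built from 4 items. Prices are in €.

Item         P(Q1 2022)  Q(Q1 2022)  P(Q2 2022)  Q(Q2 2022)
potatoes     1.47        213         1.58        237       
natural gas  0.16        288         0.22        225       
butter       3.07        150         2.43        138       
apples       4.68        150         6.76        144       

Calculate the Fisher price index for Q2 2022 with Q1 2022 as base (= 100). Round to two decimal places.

Laspeyres component (base-period weights):
ΣP(Q2 2022)Q(Q1 2022) = 1.58×213 + 0.22×288 + 2.43×150 + 6.76×150 = 336.54 + 63.36 + 364.5 + 1014 = 1778.4
ΣP(Q1 2022)Q(Q1 2022) = 1.47×213 + 0.16×288 + 3.07×150 + 4.68×150 = 313.11 + 46.08 + 460.5 + 702 = 1521.69
L = 1778.4 / 1521.69 × 100 = 116.8701
Paasche component (current-period weights):
ΣP(Q2 2022)Q(Q2 2022) = 1.58×237 + 0.22×225 + 2.43×138 + 6.76×144 = 374.46 + 49.5 + 335.34 + 973.44 = 1732.74
ΣP(Q1 2022)Q(Q2 2022) = 1.47×237 + 0.16×225 + 3.07×138 + 4.68×144 = 348.39 + 36 + 423.66 + 673.92 = 1481.97
P = 1732.74 / 1481.97 × 100 = 116.9214
Fisher = √(L × P) = √(116.8701 × 116.9214) = 116.8957

116.90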